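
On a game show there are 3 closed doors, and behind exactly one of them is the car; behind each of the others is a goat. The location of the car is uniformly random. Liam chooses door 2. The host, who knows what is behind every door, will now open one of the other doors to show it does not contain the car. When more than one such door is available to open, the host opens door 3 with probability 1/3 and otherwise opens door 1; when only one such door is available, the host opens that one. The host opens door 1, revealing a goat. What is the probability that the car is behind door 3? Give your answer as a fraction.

Consider each possible location of the car in turn.
If it is behind door 1 (prior 1/3): the host opened door 1, so this case is ruled out; weight (1/3)·0 = 0.
If it is behind door 2 (prior 1/3): door 3 is available but not opened, probability 2/3; weight (1/3)·(2/3) = 2/9.
If it is behind door 3 (prior 1/3): only door 1 is available, probability 1; weight (1/3)·1 = 1/3.
The weights sum to 5/9.
So P(the car behind door 3 | the host opened door 1) = (1/3) / (5/9) = 3/5.

3/5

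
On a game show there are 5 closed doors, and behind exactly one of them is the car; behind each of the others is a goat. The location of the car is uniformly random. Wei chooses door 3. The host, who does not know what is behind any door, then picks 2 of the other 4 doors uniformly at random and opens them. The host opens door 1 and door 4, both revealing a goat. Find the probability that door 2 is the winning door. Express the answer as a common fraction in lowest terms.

1/3

Because the host chose which doors to open without knowing where the car is, the choice is independent of the prize location. Learning that none of the 2 opened doors holds the car simply rules out those 2 locations and leaves the remaining 3 doors still equally likely by symmetry.
So P(the car behind door 2) = 1/3.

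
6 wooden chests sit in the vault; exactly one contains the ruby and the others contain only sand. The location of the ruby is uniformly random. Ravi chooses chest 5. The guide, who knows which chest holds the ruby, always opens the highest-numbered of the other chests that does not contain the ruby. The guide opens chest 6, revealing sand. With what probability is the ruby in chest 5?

Apply Bayes' rule, conditioning on where the ruby actually is.
If it is in any of chests 1, 2, 3, 4, and 5 (prior 1/6 each): chest 6 is the highest-numbered option available, probability 1; weight (1/6)·1 = 1/6 each.
If it is in chest 6 (prior 1/6): the guide opened chest 6, so this case is ruled out; weight (1/6)·0 = 0.
The weights sum to 5/6.
So P(the ruby in chest 5 | the guide opened chest 6) = (1/6) / (5/6) = 1/5.

1/5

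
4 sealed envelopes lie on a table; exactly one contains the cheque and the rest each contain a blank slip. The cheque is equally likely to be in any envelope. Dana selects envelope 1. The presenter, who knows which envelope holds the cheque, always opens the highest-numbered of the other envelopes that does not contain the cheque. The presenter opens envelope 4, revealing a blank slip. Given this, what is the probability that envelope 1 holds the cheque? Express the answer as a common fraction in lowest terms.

1/3

Consider each possible location of the cheque in turn.
If it is in any of envelopes 1, 2, and 3 (prior 1/4 each): envelope 4 is the highest-numbered option available, probability 1; weight (1/4)·1 = 1/4 each.
If it is in envelope 4 (prior 1/4): the presenter opened envelope 4, so this case is ruled out; weight (1/4)·0 = 0.
The weights sum to 3/4.
So P(the cheque in envelope 1 | the presenter opened envelope 4) = (1/4) / (3/4) = 1/3.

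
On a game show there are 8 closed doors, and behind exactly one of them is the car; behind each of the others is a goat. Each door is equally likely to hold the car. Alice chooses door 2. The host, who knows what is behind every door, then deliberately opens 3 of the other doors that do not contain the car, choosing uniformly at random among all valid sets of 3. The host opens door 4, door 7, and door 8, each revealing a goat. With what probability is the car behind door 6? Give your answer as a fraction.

7/32

Condition on the true location of the car.
If it is behind any of doors 1, 3, 5, and 6 (prior 1/8 each): the host has 20 equally likely choices, so probability 1/20; weight (1/8)·(1/20) = 1/160 each.
If it is behind door 2 (prior 1/8): the host has 35 equally likely choices, so probability 1/35; weight (1/8)·(1/35) = 1/280.
If it is behind any of doors 4, 7, and 8 (prior 1/8 each): that door was opened and seen not to hold the prize — ruled out; weight (1/8)·0 = 0 each.
The weights sum to 1/35.
So P(the car behind door 6 | the host opened door 4, door 7, and door 8) = (1/160) / (1/35) = 7/32.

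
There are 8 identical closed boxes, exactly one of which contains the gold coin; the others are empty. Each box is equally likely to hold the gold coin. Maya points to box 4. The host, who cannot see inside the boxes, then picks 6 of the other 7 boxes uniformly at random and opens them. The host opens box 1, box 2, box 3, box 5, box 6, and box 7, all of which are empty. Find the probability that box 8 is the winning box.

Condition on the true location of the gold coin.
If it is in any of boxes 1, 2, 3, 5, 6, and 7 (prior 1/8 each): that box was opened and seen not to hold the prize — ruled out; weight (1/8)·0 = 0 each.
If it is in either of boxes 4 and 8 (prior 1/8 each): the host picks exactly this set with probability 1/7 regardless, and none is the prize; weight (1/8)·(1/7) = 1/56 each.
The weights sum to 1/28.
So P(the gold coin in box 8 | the host opened box 1, box 2, box 3, box 5, box 6, and box 7) = (1/56) / (1/28) = 1/2.

1/2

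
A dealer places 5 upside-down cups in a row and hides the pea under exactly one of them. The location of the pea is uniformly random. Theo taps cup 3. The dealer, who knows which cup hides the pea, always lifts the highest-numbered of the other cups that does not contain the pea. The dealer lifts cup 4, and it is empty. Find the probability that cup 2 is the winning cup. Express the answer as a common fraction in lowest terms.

0

Consider each possible location of the pea in turn.
If it is under any of cups 1, 2, and 3 (prior 1/5 each): the dealer would have opened cup 5 instead, probability 0; weight (1/5)·0 = 0 each.
If it is under cup 4 (prior 1/5): the dealer opened cup 4, so this case is ruled out; weight (1/5)·0 = 0.
If it is under cup 5 (prior 1/5): cup 4 is the highest-numbered option available, probability 1; weight (1/5)·1 = 1/5.
The weights sum to 1/5.
So P(the pea under cup 2 | the dealer opened cup 4) = 0 / (1/5) = 0.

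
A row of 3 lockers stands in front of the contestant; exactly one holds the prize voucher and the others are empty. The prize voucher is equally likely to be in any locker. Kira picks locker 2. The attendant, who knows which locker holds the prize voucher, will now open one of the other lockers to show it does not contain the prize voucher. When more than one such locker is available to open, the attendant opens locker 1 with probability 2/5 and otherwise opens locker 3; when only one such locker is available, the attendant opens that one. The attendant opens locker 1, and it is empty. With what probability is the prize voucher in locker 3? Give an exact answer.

5/7

Condition on the true location of the prize voucher.
If it is in locker 1 (prior 1/3): the attendant opened locker 1, so this case is ruled out; weight (1/3)·0 = 0.
If it is in locker 2 (prior 1/3): locker 1 is available, opened with probability 2/5; weight (1/3)·(2/5) = 2/15.
If it is in locker 3 (prior 1/3): only locker 1 is available, probability 1; weight (1/3)·1 = 1/3.
The weights sum to 7/15.
So P(the prize voucher in locker 3 | the attendant opened locker 1) = (1/3) / (7/15) = 5/7.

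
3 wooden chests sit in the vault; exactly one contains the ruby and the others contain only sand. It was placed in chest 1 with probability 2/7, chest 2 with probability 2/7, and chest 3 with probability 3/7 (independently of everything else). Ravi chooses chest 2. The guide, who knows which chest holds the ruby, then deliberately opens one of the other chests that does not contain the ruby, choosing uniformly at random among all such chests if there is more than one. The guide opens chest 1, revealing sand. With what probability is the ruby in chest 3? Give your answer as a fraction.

3/4

Apply Bayes' rule, conditioning on where the ruby actually is.
If it is in chest 1 (prior 2/7): the guide opened chest 1, so this case is ruled out; weight (2/7)·0 = 0.
If it is in chest 2 (prior 2/7): the guide has 2 equally likely choices, so probability 1/2; weight (2/7)·(1/2) = 1/7.
If it is in chest 3 (prior 3/7): the guide has no choice, probability 1; weight (3/7)·1 = 3/7.
The weights sum to 4/7.
So P(the ruby in chest 3 | the guide opened chest 1) = (3/7) / (4/7) = 3/4.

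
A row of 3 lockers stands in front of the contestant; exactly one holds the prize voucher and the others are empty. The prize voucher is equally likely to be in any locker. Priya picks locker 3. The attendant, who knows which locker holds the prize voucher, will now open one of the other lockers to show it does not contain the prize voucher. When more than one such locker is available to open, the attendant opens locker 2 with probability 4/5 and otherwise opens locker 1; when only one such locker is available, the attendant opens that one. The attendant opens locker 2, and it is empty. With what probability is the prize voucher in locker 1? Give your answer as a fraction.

Condition on the true location of the prize voucher.
If it is in locker 1 (prior 1/3): only locker 2 is available, probability 1; weight (1/3)·1 = 1/3.
If it is in locker 2 (prior 1/3): the attendant opened locker 2, so this case is ruled out; weight (1/3)·0 = 0.
If it is in locker 3 (prior 1/3): locker 2 is available, opened with probability 4/5; weight (1/3)·(4/5) = 4/15.
The weights sum to 3/5.
So P(the prize voucher in locker 1 | the attendant opened locker 2) = (1/3) / (3/5) = 5/9.

5/9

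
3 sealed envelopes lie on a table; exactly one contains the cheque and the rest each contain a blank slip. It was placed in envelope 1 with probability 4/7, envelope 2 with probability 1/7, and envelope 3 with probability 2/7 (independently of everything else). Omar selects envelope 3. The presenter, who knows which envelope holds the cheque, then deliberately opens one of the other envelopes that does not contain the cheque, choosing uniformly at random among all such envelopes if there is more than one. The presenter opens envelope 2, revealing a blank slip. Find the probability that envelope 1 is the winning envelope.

4/5

Consider each possible location of the cheque in turn.
If it is in envelope 1 (prior 4/7): the presenter has no choice, probability 1; weight (4/7)·1 = 4/7.
If it is in envelope 2 (prior 1/7): the presenter opened envelope 2, so this case is ruled out; weight (1/7)·0 = 0.
If it is in envelope 3 (prior 2/7): the presenter has 2 equally likely choices, so probability 1/2; weight (2/7)·(1/2) = 1/7.
The weights sum to 5/7.
So P(the cheque in envelope 1 | the presenter opened envelope 2) = (4/7) / (5/7) = 4/5.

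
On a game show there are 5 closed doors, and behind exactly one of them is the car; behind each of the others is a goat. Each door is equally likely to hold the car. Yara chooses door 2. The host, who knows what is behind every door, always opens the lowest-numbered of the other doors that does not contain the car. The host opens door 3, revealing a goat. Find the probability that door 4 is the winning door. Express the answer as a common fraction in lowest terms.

0

Consider each possible location of the car in turn.
If it is behind door 1 (prior 1/5): door 3 is the lowest-numbered option available, probability 1; weight (1/5)·1 = 1/5.
If it is behind any of doors 2, 4, and 5 (prior 1/5 each): the host would have opened door 1 instead, probability 0; weight (1/5)·0 = 0 each.
If it is behind door 3 (prior 1/5): the host opened door 3, so this case is ruled out; weight (1/5)·0 = 0.
The weights sum to 1/5.
So P(the car behind door 4 | the host opened door 3) = 0 / (1/5) = 0.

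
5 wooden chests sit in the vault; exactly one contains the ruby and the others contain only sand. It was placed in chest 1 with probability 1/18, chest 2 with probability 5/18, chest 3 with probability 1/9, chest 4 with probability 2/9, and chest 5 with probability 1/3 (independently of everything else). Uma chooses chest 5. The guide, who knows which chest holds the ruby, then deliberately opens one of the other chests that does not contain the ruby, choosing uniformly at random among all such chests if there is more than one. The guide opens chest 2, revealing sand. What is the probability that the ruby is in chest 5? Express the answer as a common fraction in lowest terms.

Apply Bayes' rule, conditioning on where the ruby actually is.
If it is in chest 1 (prior 1/18): the guide has 3 equally likely choices, so probability 1/3; weight (1/18)·(1/3) = 1/54.
If it is in chest 2 (prior 5/18): the guide opened chest 2, so this case is ruled out; weight (5/18)·0 = 0.
If it is in chest 3 (prior 1/9): the guide has 3 equally likely choices, so probability 1/3; weight (1/9)·(1/3) = 1/27.
If it is in chest 4 (prior 2/9): the guide has 3 equally likely choices, so probability 1/3; weight (2/9)·(1/3) = 2/27.
If it is in chest 5 (prior 1/3): the guide has 4 equally likely choices, so probability 1/4; weight (1/3)·(1/4) = 1/12.
The weights sum to 23/108.
So P(the ruby in chest 5 | the guide opened chest 2) = (1/12) / (23/108) = 9/23.

9/23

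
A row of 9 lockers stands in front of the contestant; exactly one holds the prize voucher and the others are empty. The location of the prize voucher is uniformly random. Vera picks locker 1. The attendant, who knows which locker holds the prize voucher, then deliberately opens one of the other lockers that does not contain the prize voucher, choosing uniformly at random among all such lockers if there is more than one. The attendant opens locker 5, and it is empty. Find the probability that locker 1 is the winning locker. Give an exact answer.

Condition on the true location of the prize voucher.
If it is in locker 1 (prior 1/9): the attendant has 8 equally likely choices, so probability 1/8; weight (1/9)·(1/8) = 1/72.
If it is in any of lockers 2, 3, 4, 6, 7, 8, and 9 (prior 1/9 each): the attendant has 7 equally likely choices, so probability 1/7; weight (1/9)·(1/7) = 1/63 each.
If it is in locker 5 (prior 1/9): the attendant opened locker 5, so this case is ruled out; weight (1/9)·0 = 0.
The weights sum to 1/8.
So P(the prize voucher in locker 1 | the attendant opened locker 5) = (1/72) / (1/8) = 1/9.

1/9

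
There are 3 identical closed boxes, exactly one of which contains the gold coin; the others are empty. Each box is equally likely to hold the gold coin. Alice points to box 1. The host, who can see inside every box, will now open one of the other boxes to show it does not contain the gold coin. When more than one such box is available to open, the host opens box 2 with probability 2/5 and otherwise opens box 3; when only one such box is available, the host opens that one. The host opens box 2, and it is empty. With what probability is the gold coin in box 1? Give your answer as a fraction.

Apply Bayes' rule, conditioning on where the gold coin actually is.
If it is in box 1 (prior 1/3): box 2 is available, opened with probability 2/5; weight (1/3)·(2/5) = 2/15.
If it is in box 2 (prior 1/3): the host opened box 2, so this case is ruled out; weight (1/3)·0 = 0.
If it is in box 3 (prior 1/3): only box 2 is available, probability 1; weight (1/3)·1 = 1/3.
The weights sum to 7/15.
So P(the gold coin in box 1 | the host opened box 2) = (2/15) / (7/15) = 2/7.

2/7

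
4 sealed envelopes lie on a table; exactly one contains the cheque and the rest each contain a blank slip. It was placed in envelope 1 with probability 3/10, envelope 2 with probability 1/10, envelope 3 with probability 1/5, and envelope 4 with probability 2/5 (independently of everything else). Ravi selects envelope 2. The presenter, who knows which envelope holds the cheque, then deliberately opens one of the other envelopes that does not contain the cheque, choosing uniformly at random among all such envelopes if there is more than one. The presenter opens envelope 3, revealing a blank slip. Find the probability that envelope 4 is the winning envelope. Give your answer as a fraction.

12/23

Consider each possible location of the cheque in turn.
If it is in envelope 1 (prior 3/10): the presenter has 2 equally likely choices, so probability 1/2; weight (3/10)·(1/2) = 3/20.
If it is in envelope 2 (prior 1/10): the presenter has 3 equally likely choices, so probability 1/3; weight (1/10)·(1/3) = 1/30.
If it is in envelope 3 (prior 1/5): the presenter opened envelope 3, so this case is ruled out; weight (1/5)·0 = 0.
If it is in envelope 4 (prior 2/5): the presenter has 2 equally likely choices, so probability 1/2; weight (2/5)·(1/2) = 1/5.
The weights sum to 23/60.
So P(the cheque in envelope 4 | the presenter opened envelope 3) = (1/5) / (23/60) = 12/23.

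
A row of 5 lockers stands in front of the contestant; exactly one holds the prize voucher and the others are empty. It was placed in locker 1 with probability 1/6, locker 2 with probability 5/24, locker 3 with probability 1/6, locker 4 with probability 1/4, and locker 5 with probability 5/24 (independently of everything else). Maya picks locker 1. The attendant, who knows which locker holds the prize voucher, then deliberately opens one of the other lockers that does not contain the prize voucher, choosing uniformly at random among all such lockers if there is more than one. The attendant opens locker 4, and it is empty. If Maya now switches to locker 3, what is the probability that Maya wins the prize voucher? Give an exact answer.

4/17

Apply Bayes' rule, conditioning on where the prize voucher actually is.
If it is in locker 1 (prior 1/6): the attendant has 4 equally likely choices, so probability 1/4; weight (1/6)·(1/4) = 1/24.
If it is in either of lockers 2 and 5 (prior 5/24 each): the attendant has 3 equally likely choices, so probability 1/3; weight (5/24)·(1/3) = 5/72 each.
If it is in locker 3 (prior 1/6): the attendant has 3 equally likely choices, so probability 1/3; weight (1/6)·(1/3) = 1/18.
If it is in locker 4 (prior 1/4): the attendant opened locker 4, so this case is ruled out; weight (1/4)·0 = 0.
The weights sum to 17/72.
So P(the prize voucher in locker 3 | the attendant opened locker 4) = (1/18) / (17/72) = 4/17.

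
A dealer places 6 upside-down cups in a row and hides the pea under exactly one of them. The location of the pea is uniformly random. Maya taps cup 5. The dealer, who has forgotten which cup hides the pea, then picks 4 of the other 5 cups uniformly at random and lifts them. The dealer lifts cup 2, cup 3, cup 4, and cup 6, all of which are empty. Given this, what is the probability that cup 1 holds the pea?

1/2

Because the dealer chose which cups to lift without knowing where the pea is, the choice is independent of the prize location. Learning that none of the 4 opened cups holds the pea simply rules out those 4 locations and leaves the remaining 2 cups still equally likely by symmetry.
So P(the pea under cup 1) = 1/2.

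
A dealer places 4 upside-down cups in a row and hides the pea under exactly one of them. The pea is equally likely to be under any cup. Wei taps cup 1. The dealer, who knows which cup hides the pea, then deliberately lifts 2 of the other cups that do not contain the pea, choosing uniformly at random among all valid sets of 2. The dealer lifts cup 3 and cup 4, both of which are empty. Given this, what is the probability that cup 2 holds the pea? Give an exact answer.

Condition on the true location of the pea.
If it is under cup 1 (prior 1/4): the dealer has 3 equally likely choices, so probability 1/3; weight (1/4)·(1/3) = 1/12.
If it is under cup 2 (prior 1/4): the dealer has no choice, probability 1; weight (1/4)·1 = 1/4.
If it is under either of cups 3 and 4 (prior 1/4 each): that cup was opened and seen not to hold the prize — ruled out; weight (1/4)·0 = 0 each.
The weights sum to 1/3.
So P(the pea under cup 2 | the dealer opened cup 3 and cup 4) = (1/4) / (1/3) = 3/4.

3/4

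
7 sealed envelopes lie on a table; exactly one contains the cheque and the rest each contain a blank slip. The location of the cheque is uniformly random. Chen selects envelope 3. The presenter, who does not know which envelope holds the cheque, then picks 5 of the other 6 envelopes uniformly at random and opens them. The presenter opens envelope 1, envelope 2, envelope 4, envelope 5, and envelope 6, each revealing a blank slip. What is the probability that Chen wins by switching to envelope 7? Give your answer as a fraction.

Apply Bayes' rule, conditioning on where the cheque actually is.
If it is in any of envelopes 1, 2, 4, 5, and 6 (prior 1/7 each): that envelope was opened and seen not to hold the prize — ruled out; weight (1/7)·0 = 0 each.
If it is in either of envelopes 3 and 7 (prior 1/7 each): the presenter picks exactly this set with probability 1/6 regardless, and none is the prize; weight (1/7)·(1/6) = 1/42 each.
The weights sum to 1/21.
So P(the cheque in envelope 7 | the presenter opened envelope 1, envelope 2, envelope 4, envelope 5, and envelope 6) = (1/42) / (1/21) = 1/2.

1/2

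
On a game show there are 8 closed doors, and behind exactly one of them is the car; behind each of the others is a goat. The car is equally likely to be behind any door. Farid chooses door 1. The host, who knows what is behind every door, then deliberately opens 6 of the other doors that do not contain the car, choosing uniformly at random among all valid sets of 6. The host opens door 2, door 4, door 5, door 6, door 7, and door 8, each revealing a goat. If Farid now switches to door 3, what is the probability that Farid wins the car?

7/8

Condition on the true location of the car.
If it is behind door 1 (prior 1/8): the host has 7 equally likely choices, so probability 1/7; weight (1/8)·(1/7) = 1/56.
If it is behind any of doors 2, 4, 5, 6, 7, and 8 (prior 1/8 each): that door was opened and seen not to hold the prize — ruled out; weight (1/8)·0 = 0 each.
If it is behind door 3 (prior 1/8): the host has no choice, probability 1; weight (1/8)·1 = 1/8.
The weights sum to 1/7.
So P(the car behind door 3 | the host opened door 2, door 4, door 5, door 6, door 7, and door 8) = (1/8) / (1/7) = 7/8.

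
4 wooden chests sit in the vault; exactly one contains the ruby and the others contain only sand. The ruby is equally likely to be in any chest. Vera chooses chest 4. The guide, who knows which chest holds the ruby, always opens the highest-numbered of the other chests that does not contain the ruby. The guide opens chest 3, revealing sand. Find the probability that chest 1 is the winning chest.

Apply Bayes' rule, conditioning on where the ruby actually is.
If it is in any of chests 1, 2, and 4 (prior 1/4 each): chest 3 is the highest-numbered option available, probability 1; weight (1/4)·1 = 1/4 each.
If it is in chest 3 (prior 1/4): the guide opened chest 3, so this case is ruled out; weight (1/4)·0 = 0.
The weights sum to 3/4.
So P(the ruby in chest 1 | the guide opened chest 3) = (1/4) / (3/4) = 1/3.

1/3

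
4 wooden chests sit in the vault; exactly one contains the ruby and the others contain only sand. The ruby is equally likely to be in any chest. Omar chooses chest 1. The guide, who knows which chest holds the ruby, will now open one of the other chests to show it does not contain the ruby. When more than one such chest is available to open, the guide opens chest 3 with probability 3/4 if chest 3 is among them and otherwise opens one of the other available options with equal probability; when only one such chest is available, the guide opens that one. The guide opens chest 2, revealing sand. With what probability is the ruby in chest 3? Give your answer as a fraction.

4/7

Apply Bayes' rule, conditioning on where the ruby actually is.
If it is in chest 1 (prior 1/4): chest 3 is available but not opened; chest 2 gets probability (1 − 3/4)/2 = 1/8; weight (1/4)·(1/8) = 1/32.
If it is in chest 2 (prior 1/4): the guide opened chest 2, so this case is ruled out; weight (1/4)·0 = 0.
If it is in chest 3 (prior 1/4): chest 3 holds the prize so is unavailable; the guide chooses uniformly among the 2 others, probability 1/2; weight (1/4)·(1/2) = 1/8.
If it is in chest 4 (prior 1/4): chest 3 is available but not opened, probability 1/4; weight (1/4)·(1/4) = 1/16.
The weights sum to 7/32.
So P(the ruby in chest 3 | the guide opened chest 2) = (1/8) / (7/32) = 4/7.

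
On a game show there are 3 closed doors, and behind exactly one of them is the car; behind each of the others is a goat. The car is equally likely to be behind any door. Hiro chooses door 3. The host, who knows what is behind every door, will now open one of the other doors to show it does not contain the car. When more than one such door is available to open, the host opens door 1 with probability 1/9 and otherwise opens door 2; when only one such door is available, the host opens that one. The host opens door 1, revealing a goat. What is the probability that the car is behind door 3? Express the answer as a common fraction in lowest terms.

Apply Bayes' rule, conditioning on where the car actually is.
If it is behind door 1 (prior 1/3): the host opened door 1, so this case is ruled out; weight (1/3)·0 = 0.
If it is behind door 2 (prior 1/3): only door 1 is available, probability 1; weight (1/3)·1 = 1/3.
If it is behind door 3 (prior 1/3): door 1 is available, opened with probability 1/9; weight (1/3)·(1/9) = 1/27.
The weights sum to 10/27.
So P(the car behind door 3 | the host opened door 1) = (1/27) / (10/27) = 1/10.

1/10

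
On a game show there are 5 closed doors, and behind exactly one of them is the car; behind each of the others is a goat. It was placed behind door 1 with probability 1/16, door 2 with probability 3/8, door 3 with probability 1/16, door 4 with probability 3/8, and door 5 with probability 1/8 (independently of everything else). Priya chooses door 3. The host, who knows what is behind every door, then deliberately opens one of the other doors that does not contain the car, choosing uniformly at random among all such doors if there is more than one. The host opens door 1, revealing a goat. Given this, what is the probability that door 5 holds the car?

8/59

Condition on the true location of the car.
If it is behind door 1 (prior 1/16): the host opened door 1, so this case is ruled out; weight (1/16)·0 = 0.
If it is behind either of doors 2 and 4 (prior 3/8 each): the host has 3 equally likely choices, so probability 1/3; weight (3/8)·(1/3) = 1/8 each.
If it is behind door 3 (prior 1/16): the host has 4 equally likely choices, so probability 1/4; weight (1/16)·(1/4) = 1/64.
If it is behind door 5 (prior 1/8): the host has 3 equally likely choices, so probability 1/3; weight (1/8)·(1/3) = 1/24.
The weights sum to 59/192.
So P(the car behind door 5 | the host opened door 1) = (1/24) / (59/192) = 8/59.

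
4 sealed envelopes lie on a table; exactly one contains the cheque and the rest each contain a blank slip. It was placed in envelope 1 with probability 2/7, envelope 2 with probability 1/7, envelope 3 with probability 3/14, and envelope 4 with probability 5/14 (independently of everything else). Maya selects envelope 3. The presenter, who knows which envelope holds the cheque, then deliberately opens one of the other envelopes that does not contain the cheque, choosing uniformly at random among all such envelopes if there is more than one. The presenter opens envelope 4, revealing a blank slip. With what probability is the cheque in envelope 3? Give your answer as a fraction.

Consider each possible location of the cheque in turn.
If it is in envelope 1 (prior 2/7): the presenter has 2 equally likely choices, so probability 1/2; weight (2/7)·(1/2) = 1/7.
If it is in envelope 2 (prior 1/7): the presenter has 2 equally likely choices, so probability 1/2; weight (1/7)·(1/2) = 1/14.
If it is in envelope 3 (prior 3/14): the presenter has 3 equally likely choices, so probability 1/3; weight (3/14)·(1/3) = 1/14.
If it is in envelope 4 (prior 5/14): the presenter opened envelope 4, so this case is ruled out; weight (5/14)·0 = 0.
The weights sum to 2/7.
So P(the cheque in envelope 3 | the presenter opened envelope 4) = (1/14) / (2/7) = 1/4.

1/4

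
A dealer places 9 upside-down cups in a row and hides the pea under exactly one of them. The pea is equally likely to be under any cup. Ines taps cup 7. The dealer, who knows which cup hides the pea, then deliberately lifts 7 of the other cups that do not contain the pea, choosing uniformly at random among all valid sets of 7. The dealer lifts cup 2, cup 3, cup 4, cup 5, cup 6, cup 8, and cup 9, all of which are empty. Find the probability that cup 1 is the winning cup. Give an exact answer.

8/9

Condition on the true location of the pea.
If it is under cup 1 (prior 1/9): the dealer has no choice, probability 1; weight (1/9)·1 = 1/9.
If it is under any of cups 2, 3, 4, 5, 6, 8, and 9 (prior 1/9 each): that cup was opened and seen not to hold the prize — ruled out; weight (1/9)·0 = 0 each.
If it is under cup 7 (prior 1/9): the dealer has 8 equally likely choices, so probability 1/8; weight (1/9)·(1/8) = 1/72.
The weights sum to 1/8.
So P(the pea under cup 1 | the dealer opened cup 2, cup 3, cup 4, cup 5, cup 6, cup 8, and cup 9) = (1/9) / (1/8) = 8/9.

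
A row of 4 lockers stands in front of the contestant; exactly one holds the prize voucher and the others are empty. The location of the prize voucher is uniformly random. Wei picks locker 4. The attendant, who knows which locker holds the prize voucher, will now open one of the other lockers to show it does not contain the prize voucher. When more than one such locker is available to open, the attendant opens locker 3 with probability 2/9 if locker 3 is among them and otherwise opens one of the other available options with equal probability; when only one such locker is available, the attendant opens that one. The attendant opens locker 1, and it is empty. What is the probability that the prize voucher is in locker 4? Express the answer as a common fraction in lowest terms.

7/30

Condition on the true location of the prize voucher.
If it is in locker 1 (prior 1/4): the attendant opened locker 1, so this case is ruled out; weight (1/4)·0 = 0.
If it is in locker 2 (prior 1/4): locker 3 is available but not opened, probability 7/9; weight (1/4)·(7/9) = 7/36.
If it is in locker 3 (prior 1/4): locker 3 holds the prize so is unavailable; the attendant chooses uniformly among the 2 others, probability 1/2; weight (1/4)·(1/2) = 1/8.
If it is in locker 4 (prior 1/4): locker 3 is available but not opened; locker 1 gets probability (1 − 2/9)/2 = 7/18; weight (1/4)·(7/18) = 7/72.
The weights sum to 5/12.
So P(the prize voucher in locker 4 | the attendant opened locker 1) = (7/72) / (5/12) = 7/30.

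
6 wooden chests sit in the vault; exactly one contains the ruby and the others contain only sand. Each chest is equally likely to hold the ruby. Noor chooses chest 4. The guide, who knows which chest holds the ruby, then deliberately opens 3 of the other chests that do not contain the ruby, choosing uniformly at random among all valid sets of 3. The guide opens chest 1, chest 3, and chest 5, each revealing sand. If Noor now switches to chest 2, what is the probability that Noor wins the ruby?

Consider each possible location of the ruby in turn.
If it is in any of chests 1, 3, and 5 (prior 1/6 each): that chest was opened and seen not to hold the prize — ruled out; weight (1/6)·0 = 0 each.
If it is in either of chests 2 and 6 (prior 1/6 each): the guide has 4 equally likely choices, so probability 1/4; weight (1/6)·(1/4) = 1/24 each.
If it is in chest 4 (prior 1/6): the guide has 10 equally likely choices, so probability 1/10; weight (1/6)·(1/10) = 1/60.
The weights sum to 1/10.
So P(the ruby in chest 2 | the guide opened chest 1, chest 3, and chest 5) = (1/24) / (1/10) = 5/12.

5/12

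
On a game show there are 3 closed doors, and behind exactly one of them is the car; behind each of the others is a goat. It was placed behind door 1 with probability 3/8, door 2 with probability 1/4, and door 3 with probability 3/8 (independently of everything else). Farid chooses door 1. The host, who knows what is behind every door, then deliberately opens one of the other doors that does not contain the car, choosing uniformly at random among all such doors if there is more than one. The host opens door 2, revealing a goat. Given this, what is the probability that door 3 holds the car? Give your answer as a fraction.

2/3

Consider each possible location of the car in turn.
If it is behind door 1 (prior 3/8): the host has 2 equally likely choices, so probability 1/2; weight (3/8)·(1/2) = 3/16.
If it is behind door 2 (prior 1/4): the host opened door 2, so this case is ruled out; weight (1/4)·0 = 0.
If it is behind door 3 (prior 3/8): the host has no choice, probability 1; weight (3/8)·1 = 3/8.
The weights sum to 9/16.
So P(the car behind door 3 | the host opened door 2) = (3/8) / (9/16) = 2/3.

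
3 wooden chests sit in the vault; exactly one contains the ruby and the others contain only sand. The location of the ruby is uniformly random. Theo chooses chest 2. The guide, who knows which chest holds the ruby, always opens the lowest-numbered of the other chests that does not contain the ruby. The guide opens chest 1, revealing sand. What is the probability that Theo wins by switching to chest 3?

Consider each possible location of the ruby in turn.
If it is in chest 1 (prior 1/3): the guide opened chest 1, so this case is ruled out; weight (1/3)·0 = 0.
If it is in either of chests 2 and 3 (prior 1/3 each): chest 1 is the lowest-numbered option available, probability 1; weight (1/3)·1 = 1/3 each.
The weights sum to 2/3.
So P(the ruby in chest 3 | the guide opened chest 1) = (1/3) / (2/3) = 1/2.

1/2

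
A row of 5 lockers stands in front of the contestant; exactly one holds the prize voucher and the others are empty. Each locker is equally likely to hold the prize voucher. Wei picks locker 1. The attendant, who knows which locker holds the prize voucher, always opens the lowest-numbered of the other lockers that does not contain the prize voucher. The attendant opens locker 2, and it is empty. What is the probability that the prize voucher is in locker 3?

1/4

Consider each possible location of the prize voucher in turn.
If it is in any of lockers 1, 3, 4, and 5 (prior 1/5 each): locker 2 is the lowest-numbered option available, probability 1; weight (1/5)·1 = 1/5 each.
If it is in locker 2 (prior 1/5): the attendant opened locker 2, so this case is ruled out; weight (1/5)·0 = 0.
The weights sum to 4/5.
So P(the prize voucher in locker 3 | the attendant opened locker 2) = (1/5) / (4/5) = 1/4.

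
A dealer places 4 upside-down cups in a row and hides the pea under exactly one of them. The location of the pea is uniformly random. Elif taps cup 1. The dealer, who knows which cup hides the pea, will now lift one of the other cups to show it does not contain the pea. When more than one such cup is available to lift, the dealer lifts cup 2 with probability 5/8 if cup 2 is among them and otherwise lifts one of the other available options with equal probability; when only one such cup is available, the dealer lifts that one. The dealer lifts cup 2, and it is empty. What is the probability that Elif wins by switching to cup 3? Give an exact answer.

Condition on the true location of the pea.
If it is under any of cups 1, 3, and 4 (prior 1/4 each): cup 2 is available, opened with probability 5/8; weight (1/4)·(5/8) = 5/32 each.
If it is under cup 2 (prior 1/4): the dealer opened cup 2, so this case is ruled out; weight (1/4)·0 = 0.
The weights sum to 15/32.
So P(the pea under cup 3 | the dealer opened cup 2) = (5/32) / (15/32) = 1/3.

1/3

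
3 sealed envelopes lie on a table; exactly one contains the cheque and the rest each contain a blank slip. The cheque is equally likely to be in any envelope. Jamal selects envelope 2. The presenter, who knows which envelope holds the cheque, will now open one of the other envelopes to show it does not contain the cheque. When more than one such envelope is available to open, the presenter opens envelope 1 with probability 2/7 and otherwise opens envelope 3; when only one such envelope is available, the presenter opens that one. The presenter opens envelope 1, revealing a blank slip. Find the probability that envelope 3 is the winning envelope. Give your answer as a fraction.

7/9

Apply Bayes' rule, conditioning on where the cheque actually is.
If it is in envelope 1 (prior 1/3): the presenter opened envelope 1, so this case is ruled out; weight (1/3)·0 = 0.
If it is in envelope 2 (prior 1/3): envelope 1 is available, opened with probability 2/7; weight (1/3)·(2/7) = 2/21.
If it is in envelope 3 (prior 1/3): only envelope 1 is available, probability 1; weight (1/3)·1 = 1/3.
The weights sum to 3/7.
So P(the cheque in envelope 3 | the presenter opened envelope 1) = (1/3) / (3/7) = 7/9.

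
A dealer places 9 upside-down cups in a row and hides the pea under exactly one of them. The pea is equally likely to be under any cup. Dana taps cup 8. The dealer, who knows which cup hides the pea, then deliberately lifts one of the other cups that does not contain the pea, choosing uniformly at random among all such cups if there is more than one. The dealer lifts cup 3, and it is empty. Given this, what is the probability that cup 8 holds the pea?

1/9

Condition on the true location of the pea.
If it is under any of cups 1, 2, 4, 5, 6, 7, and 9 (prior 1/9 each): the dealer has 7 equally likely choices, so probability 1/7; weight (1/9)·(1/7) = 1/63 each.
If it is under cup 3 (prior 1/9): the dealer opened cup 3, so this case is ruled out; weight (1/9)·0 = 0.
If it is under cup 8 (prior 1/9): the dealer has 8 equally likely choices, so probability 1/8; weight (1/9)·(1/8) = 1/72.
The weights sum to 1/8.
So P(the pea under cup 8 | the dealer opened cup 3) = (1/72) / (1/8) = 1/9.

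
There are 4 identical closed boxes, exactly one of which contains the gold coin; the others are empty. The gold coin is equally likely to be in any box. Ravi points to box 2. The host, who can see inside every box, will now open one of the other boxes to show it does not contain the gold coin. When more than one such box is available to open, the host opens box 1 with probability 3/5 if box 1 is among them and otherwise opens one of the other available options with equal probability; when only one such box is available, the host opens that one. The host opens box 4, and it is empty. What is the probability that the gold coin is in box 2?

2/11

Consider each possible location of the gold coin in turn.
If it is in box 1 (prior 1/4): box 1 holds the prize so is unavailable; the host chooses uniformly among the 2 others, probability 1/2; weight (1/4)·(1/2) = 1/8.
If it is in box 2 (prior 1/4): box 1 is available but not opened; box 4 gets probability (1 − 3/5)/2 = 1/5; weight (1/4)·(1/5) = 1/20.
If it is in box 3 (prior 1/4): box 1 is available but not opened, probability 2/5; weight (1/4)·(2/5) = 1/10.
If it is in box 4 (prior 1/4): the host opened box 4, so this case is ruled out; weight (1/4)·0 = 0.
The weights sum to 11/40.
So P(the gold coin in box 2 | the host opened box 4) = (1/20) / (11/40) = 2/11.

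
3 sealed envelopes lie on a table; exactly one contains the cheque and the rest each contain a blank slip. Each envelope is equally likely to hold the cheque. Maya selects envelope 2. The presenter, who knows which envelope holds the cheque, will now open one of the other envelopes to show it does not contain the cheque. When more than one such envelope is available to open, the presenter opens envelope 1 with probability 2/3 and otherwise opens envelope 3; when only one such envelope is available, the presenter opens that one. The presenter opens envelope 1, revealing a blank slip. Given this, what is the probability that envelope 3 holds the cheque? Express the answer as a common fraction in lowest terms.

3/5

Apply Bayes' rule, conditioning on where the cheque actually is.
If it is in envelope 1 (prior 1/3): the presenter opened envelope 1, so this case is ruled out; weight (1/3)·0 = 0.
If it is in envelope 2 (prior 1/3): envelope 1 is available, opened with probability 2/3; weight (1/3)·(2/3) = 2/9.
If it is in envelope 3 (prior 1/3): only envelope 1 is available, probability 1; weight (1/3)·1 = 1/3.
The weights sum to 5/9.
So P(the cheque in envelope 3 | the presenter opened envelope 1) = (1/3) / (5/9) = 3/5.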